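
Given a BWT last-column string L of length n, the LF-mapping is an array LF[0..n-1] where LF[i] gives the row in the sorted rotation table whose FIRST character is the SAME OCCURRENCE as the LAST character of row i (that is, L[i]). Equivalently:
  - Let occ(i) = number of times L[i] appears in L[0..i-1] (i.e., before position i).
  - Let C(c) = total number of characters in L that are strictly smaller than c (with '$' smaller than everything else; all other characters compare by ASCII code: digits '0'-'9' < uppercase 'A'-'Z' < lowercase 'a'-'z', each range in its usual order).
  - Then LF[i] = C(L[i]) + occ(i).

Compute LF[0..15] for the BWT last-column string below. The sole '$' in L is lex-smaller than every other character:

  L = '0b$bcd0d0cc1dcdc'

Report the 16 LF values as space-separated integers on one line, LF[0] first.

Answer: 1 5 0 6 7 12 2 13 3 8 9 4 14 10 15 11

Derivation:
Char counts: '$':1, '0':3, '1':1, 'b':2, 'c':5, 'd':4
C (first-col start): C('$')=0, C('0')=1, C('1')=4, C('b')=5, C('c')=7, C('d')=12
L[0]='0': occ=0, LF[0]=C('0')+0=1+0=1
L[1]='b': occ=0, LF[1]=C('b')+0=5+0=5
L[2]='$': occ=0, LF[2]=C('$')+0=0+0=0
L[3]='b': occ=1, LF[3]=C('b')+1=5+1=6
L[4]='c': occ=0, LF[4]=C('c')+0=7+0=7
L[5]='d': occ=0, LF[5]=C('d')+0=12+0=12
L[6]='0': occ=1, LF[6]=C('0')+1=1+1=2
L[7]='d': occ=1, LF[7]=C('d')+1=12+1=13
L[8]='0': occ=2, LF[8]=C('0')+2=1+2=3
L[9]='c': occ=1, LF[9]=C('c')+1=7+1=8
L[10]='c': occ=2, LF[10]=C('c')+2=7+2=9
L[11]='1': occ=0, LF[11]=C('1')+0=4+0=4
L[12]='d': occ=2, LF[12]=C('d')+2=12+2=14
L[13]='c': occ=3, LF[13]=C('c')+3=7+3=10
L[14]='d': occ=3, LF[14]=C('d')+3=12+3=15
L[15]='c': occ=4, LF[15]=C('c')+4=7+4=11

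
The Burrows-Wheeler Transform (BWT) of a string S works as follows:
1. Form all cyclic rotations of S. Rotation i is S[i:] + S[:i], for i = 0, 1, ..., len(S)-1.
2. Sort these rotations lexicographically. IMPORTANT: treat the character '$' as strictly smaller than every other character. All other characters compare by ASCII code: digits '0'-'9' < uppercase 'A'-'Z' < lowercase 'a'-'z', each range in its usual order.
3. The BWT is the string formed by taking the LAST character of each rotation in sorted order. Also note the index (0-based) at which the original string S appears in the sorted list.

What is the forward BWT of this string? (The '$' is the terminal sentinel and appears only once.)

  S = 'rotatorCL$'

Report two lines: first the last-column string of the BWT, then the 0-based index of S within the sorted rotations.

All 10 rotations (rotation i = S[i:]+S[:i]):
  rot[0] = rotatorCL$
  rot[1] = otatorCL$r
  rot[2] = tatorCL$ro
  rot[3] = atorCL$rot
  rot[4] = torCL$rota
  rot[5] = orCL$rotat
  rot[6] = rCL$rotato
  rot[7] = CL$rotator
  rot[8] = L$rotatorC
  rot[9] = $rotatorCL
Sorted (with $ < everything):
  sorted[0] = $rotatorCL  (last char: 'L')
  sorted[1] = CL$rotator  (last char: 'r')
  sorted[2] = L$rotatorC  (last char: 'C')
  sorted[3] = atorCL$rot  (last char: 't')
  sorted[4] = orCL$rotat  (last char: 't')
  sorted[5] = otatorCL$r  (last char: 'r')
  sorted[6] = rCL$rotato  (last char: 'o')
  sorted[7] = rotatorCL$  (last char: '$')
  sorted[8] = tatorCL$ro  (last char: 'o')
  sorted[9] = torCL$rota  (last char: 'a')
Last column: LrCttro$oa
Original string S is at sorted index 7

Answer: LrCttro$oa
7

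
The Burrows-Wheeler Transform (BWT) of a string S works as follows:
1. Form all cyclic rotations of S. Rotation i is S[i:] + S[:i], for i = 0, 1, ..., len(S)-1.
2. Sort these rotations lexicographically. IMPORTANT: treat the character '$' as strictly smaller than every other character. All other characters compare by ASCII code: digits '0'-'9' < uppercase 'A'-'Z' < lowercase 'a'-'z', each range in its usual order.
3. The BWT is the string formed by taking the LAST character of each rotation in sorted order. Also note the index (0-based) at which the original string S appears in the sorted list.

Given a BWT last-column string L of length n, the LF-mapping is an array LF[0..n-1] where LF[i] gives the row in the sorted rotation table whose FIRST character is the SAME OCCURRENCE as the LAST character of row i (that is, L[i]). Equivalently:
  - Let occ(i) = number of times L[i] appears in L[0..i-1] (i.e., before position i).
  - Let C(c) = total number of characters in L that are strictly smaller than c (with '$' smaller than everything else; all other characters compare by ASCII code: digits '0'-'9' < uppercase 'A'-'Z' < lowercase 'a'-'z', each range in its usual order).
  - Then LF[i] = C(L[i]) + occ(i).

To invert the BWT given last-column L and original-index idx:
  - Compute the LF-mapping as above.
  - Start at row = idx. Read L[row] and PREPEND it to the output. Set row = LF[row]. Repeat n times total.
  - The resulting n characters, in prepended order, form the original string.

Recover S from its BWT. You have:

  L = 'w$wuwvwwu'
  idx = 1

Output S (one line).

LF mapping: 4 0 5 1 6 3 7 8 2
Walk LF starting at row 1, prepending L[row]:
  step 1: row=1, L[1]='$', prepend. Next row=LF[1]=0
  step 2: row=0, L[0]='w', prepend. Next row=LF[0]=4
  step 3: row=4, L[4]='w', prepend. Next row=LF[4]=6
  step 4: row=6, L[6]='w', prepend. Next row=LF[6]=7
  step 5: row=7, L[7]='w', prepend. Next row=LF[7]=8
  step 6: row=8, L[8]='u', prepend. Next row=LF[8]=2
  step 7: row=2, L[2]='w', prepend. Next row=LF[2]=5
  step 8: row=5, L[5]='v', prepend. Next row=LF[5]=3
  step 9: row=3, L[3]='u', prepend. Next row=LF[3]=1
Reversed output: uvwuwwww$

Answer: uvwuwwww$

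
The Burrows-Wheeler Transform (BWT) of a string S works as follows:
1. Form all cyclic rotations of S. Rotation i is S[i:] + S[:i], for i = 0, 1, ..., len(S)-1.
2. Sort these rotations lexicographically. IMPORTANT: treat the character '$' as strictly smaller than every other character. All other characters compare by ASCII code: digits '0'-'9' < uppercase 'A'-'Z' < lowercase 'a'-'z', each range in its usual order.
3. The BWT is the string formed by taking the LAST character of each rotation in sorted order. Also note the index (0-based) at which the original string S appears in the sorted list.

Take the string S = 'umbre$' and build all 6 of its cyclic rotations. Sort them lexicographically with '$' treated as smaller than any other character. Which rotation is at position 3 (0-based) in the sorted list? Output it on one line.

Answer: mbre$u

Derivation:
All 6 rotations (rotation i = S[i:]+S[:i]):
  rot[0] = umbre$
  rot[1] = mbre$u
  rot[2] = bre$um
  rot[3] = re$umb
  rot[4] = e$umbr
  rot[5] = $umbre
Sorted (with $ < everything):
  sorted[0] = $umbre
  sorted[1] = bre$um
  sorted[2] = e$umbr
  sorted[3] = mbre$u
  sorted[4] = re$umb
  sorted[5] = umbre$
sorted[3] = mbre$u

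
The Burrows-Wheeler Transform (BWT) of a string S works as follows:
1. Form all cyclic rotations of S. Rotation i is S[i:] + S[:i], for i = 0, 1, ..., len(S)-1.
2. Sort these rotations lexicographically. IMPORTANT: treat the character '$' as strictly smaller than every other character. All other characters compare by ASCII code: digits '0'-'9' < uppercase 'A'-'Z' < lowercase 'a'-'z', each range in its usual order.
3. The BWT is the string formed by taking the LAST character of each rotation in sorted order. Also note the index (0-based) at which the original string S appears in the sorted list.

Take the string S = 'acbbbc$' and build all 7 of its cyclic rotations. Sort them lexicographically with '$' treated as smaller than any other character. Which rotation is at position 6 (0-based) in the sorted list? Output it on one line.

All 7 rotations (rotation i = S[i:]+S[:i]):
  rot[0] = acbbbc$
  rot[1] = cbbbc$a
  rot[2] = bbbc$ac
  rot[3] = bbc$acb
  rot[4] = bc$acbb
  rot[5] = c$acbbb
  rot[6] = $acbbbc
Sorted (with $ < everything):
  sorted[0] = $acbbbc
  sorted[1] = acbbbc$
  sorted[2] = bbbc$ac
  sorted[3] = bbc$acb
  sorted[4] = bc$acbb
  sorted[5] = c$acbbb
  sorted[6] = cbbbc$a
sorted[6] = cbbbc$a

Answer: cbbbc$a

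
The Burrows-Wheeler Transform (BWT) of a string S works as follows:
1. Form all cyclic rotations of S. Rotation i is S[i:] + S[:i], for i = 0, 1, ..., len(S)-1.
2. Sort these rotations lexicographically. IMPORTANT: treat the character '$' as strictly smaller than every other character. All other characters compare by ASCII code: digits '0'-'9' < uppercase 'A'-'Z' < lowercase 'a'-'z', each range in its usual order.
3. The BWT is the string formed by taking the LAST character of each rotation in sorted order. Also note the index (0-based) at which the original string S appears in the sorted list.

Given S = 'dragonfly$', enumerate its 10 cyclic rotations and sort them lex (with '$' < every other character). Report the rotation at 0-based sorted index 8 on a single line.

Answer: ragonfly$d

Derivation:
All 10 rotations (rotation i = S[i:]+S[:i]):
  rot[0] = dragonfly$
  rot[1] = ragonfly$d
  rot[2] = agonfly$dr
  rot[3] = gonfly$dra
  rot[4] = onfly$drag
  rot[5] = nfly$drago
  rot[6] = fly$dragon
  rot[7] = ly$dragonf
  rot[8] = y$dragonfl
  rot[9] = $dragonfly
Sorted (with $ < everything):
  sorted[0] = $dragonfly
  sorted[1] = agonfly$dr
  sorted[2] = dragonfly$
  sorted[3] = fly$dragon
  sorted[4] = gonfly$dra
  sorted[5] = ly$dragonf
  sorted[6] = nfly$drago
  sorted[7] = onfly$drag
  sorted[8] = ragonfly$d
  sorted[9] = y$dragonfl
sorted[8] = ragonfly$d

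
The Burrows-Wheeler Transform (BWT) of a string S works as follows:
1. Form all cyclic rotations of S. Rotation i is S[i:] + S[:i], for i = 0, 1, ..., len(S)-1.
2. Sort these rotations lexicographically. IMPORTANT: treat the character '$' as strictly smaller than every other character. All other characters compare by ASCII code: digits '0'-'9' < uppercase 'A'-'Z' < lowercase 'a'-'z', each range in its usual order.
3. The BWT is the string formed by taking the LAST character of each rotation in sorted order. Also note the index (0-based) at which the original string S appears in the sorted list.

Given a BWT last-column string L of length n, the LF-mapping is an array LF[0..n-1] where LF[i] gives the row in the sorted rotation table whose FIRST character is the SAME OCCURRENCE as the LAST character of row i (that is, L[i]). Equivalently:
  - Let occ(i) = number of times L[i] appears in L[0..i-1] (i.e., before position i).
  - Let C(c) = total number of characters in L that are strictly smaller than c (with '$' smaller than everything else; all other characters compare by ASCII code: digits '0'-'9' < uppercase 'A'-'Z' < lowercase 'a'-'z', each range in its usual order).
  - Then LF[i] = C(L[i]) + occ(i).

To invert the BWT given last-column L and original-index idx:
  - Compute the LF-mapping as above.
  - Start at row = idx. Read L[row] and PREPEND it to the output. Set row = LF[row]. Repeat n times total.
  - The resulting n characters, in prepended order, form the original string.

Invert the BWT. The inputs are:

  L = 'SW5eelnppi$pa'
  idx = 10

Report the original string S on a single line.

Answer: pineappleW5S$

Derivation:
LF mapping: 2 3 1 5 6 8 9 10 11 7 0 12 4
Walk LF starting at row 10, prepending L[row]:
  step 1: row=10, L[10]='$', prepend. Next row=LF[10]=0
  step 2: row=0, L[0]='S', prepend. Next row=LF[0]=2
  step 3: row=2, L[2]='5', prepend. Next row=LF[2]=1
  step 4: row=1, L[1]='W', prepend. Next row=LF[1]=3
  step 5: row=3, L[3]='e', prepend. Next row=LF[3]=5
  step 6: row=5, L[5]='l', prepend. Next row=LF[5]=8
  step 7: row=8, L[8]='p', prepend. Next row=LF[8]=11
  step 8: row=11, L[11]='p', prepend. Next row=LF[11]=12
  step 9: row=12, L[12]='a', prepend. Next row=LF[12]=4
  step 10: row=4, L[4]='e', prepend. Next row=LF[4]=6
  step 11: row=6, L[6]='n', prepend. Next row=LF[6]=9
  step 12: row=9, L[9]='i', prepend. Next row=LF[9]=7
  step 13: row=7, L[7]='p', prepend. Next row=LF[7]=10
Reversed output: pineappleW5S$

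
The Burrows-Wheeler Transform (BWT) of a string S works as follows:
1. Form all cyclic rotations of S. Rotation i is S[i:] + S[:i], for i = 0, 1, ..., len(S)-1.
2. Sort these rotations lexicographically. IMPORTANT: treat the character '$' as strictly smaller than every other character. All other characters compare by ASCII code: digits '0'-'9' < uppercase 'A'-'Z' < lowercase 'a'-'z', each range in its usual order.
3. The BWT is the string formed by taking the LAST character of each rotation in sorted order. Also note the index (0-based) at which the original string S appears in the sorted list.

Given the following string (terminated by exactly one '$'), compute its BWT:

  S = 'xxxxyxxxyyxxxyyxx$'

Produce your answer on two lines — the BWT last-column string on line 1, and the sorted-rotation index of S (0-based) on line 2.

Answer: xxy$xyyxxxxxxyyxxx
3

Derivation:
All 18 rotations (rotation i = S[i:]+S[:i]):
  rot[0] = xxxxyxxxyyxxxyyxx$
  rot[1] = xxxyxxxyyxxxyyxx$x
  rot[2] = xxyxxxyyxxxyyxx$xx
  rot[3] = xyxxxyyxxxyyxx$xxx
  rot[4] = yxxxyyxxxyyxx$xxxx
  rot[5] = xxxyyxxxyyxx$xxxxy
  rot[6] = xxyyxxxyyxx$xxxxyx
  rot[7] = xyyxxxyyxx$xxxxyxx
  rot[8] = yyxxxyyxx$xxxxyxxx
  rot[9] = yxxxyyxx$xxxxyxxxy
  rot[10] = xxxyyxx$xxxxyxxxyy
  rot[11] = xxyyxx$xxxxyxxxyyx
  rot[12] = xyyxx$xxxxyxxxyyxx
  rot[13] = yyxx$xxxxyxxxyyxxx
  rot[14] = yxx$xxxxyxxxyyxxxy
  rot[15] = xx$xxxxyxxxyyxxxyy
  rot[16] = x$xxxxyxxxyyxxxyyx
  rot[17] = $xxxxyxxxyyxxxyyxx
Sorted (with $ < everything):
  sorted[0] = $xxxxyxxxyyxxxyyxx  (last char: 'x')
  sorted[1] = x$xxxxyxxxyyxxxyyx  (last char: 'x')
  sorted[2] = xx$xxxxyxxxyyxxxyy  (last char: 'y')
  sorted[3] = xxxxyxxxyyxxxyyxx$  (last char: '$')
  sorted[4] = xxxyxxxyyxxxyyxx$x  (last char: 'x')
  sorted[5] = xxxyyxx$xxxxyxxxyy  (last char: 'y')
  sorted[6] = xxxyyxxxyyxx$xxxxy  (last char: 'y')
  sorted[7] = xxyxxxyyxxxyyxx$xx  (last char: 'x')
  sorted[8] = xxyyxx$xxxxyxxxyyx  (last char: 'x')
  sorted[9] = xxyyxxxyyxx$xxxxyx  (last char: 'x')
  sorted[10] = xyxxxyyxxxyyxx$xxx  (last char: 'x')
  sorted[11] = xyyxx$xxxxyxxxyyxx  (last char: 'x')
  sorted[12] = xyyxxxyyxx$xxxxyxx  (last char: 'x')
  sorted[13] = yxx$xxxxyxxxyyxxxy  (last char: 'y')
  sorted[14] = yxxxyyxx$xxxxyxxxy  (last char: 'y')
  sorted[15] = yxxxyyxxxyyxx$xxxx  (last char: 'x')
  sorted[16] = yyxx$xxxxyxxxyyxxx  (last char: 'x')
  sorted[17] = yyxxxyyxx$xxxxyxxx  (last char: 'x')
Last column: xxy$xyyxxxxxxyyxxx
Original string S is at sorted index 3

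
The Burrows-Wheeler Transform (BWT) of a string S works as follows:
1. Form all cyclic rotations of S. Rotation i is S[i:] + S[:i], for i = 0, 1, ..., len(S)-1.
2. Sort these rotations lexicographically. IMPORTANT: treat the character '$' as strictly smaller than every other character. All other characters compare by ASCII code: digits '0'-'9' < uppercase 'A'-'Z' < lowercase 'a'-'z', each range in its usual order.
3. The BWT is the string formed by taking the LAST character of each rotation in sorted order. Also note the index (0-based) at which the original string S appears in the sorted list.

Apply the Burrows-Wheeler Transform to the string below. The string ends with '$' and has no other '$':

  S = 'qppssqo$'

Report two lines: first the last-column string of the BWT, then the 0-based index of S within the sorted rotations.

All 8 rotations (rotation i = S[i:]+S[:i]):
  rot[0] = qppssqo$
  rot[1] = ppssqo$q
  rot[2] = pssqo$qp
  rot[3] = ssqo$qpp
  rot[4] = sqo$qpps
  rot[5] = qo$qppss
  rot[6] = o$qppssq
  rot[7] = $qppssqo
Sorted (with $ < everything):
  sorted[0] = $qppssqo  (last char: 'o')
  sorted[1] = o$qppssq  (last char: 'q')
  sorted[2] = ppssqo$q  (last char: 'q')
  sorted[3] = pssqo$qp  (last char: 'p')
  sorted[4] = qo$qppss  (last char: 's')
  sorted[5] = qppssqo$  (last char: '$')
  sorted[6] = sqo$qpps  (last char: 's')
  sorted[7] = ssqo$qpp  (last char: 'p')
Last column: oqqps$sp
Original string S is at sorted index 5

Answer: oqqps$sp
5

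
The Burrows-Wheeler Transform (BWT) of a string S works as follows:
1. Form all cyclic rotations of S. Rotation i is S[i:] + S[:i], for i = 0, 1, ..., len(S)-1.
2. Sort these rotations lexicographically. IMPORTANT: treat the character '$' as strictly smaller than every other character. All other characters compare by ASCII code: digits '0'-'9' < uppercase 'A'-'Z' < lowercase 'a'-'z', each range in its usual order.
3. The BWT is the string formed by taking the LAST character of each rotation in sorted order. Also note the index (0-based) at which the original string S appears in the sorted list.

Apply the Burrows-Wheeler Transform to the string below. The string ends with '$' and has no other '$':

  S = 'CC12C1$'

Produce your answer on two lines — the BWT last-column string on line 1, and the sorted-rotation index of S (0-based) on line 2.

Answer: 1CC12C$
6

Derivation:
All 7 rotations (rotation i = S[i:]+S[:i]):
  rot[0] = CC12C1$
  rot[1] = C12C1$C
  rot[2] = 12C1$CC
  rot[3] = 2C1$CC1
  rot[4] = C1$CC12
  rot[5] = 1$CC12C
  rot[6] = $CC12C1
Sorted (with $ < everything):
  sorted[0] = $CC12C1  (last char: '1')
  sorted[1] = 1$CC12C  (last char: 'C')
  sorted[2] = 12C1$CC  (last char: 'C')
  sorted[3] = 2C1$CC1  (last char: '1')
  sorted[4] = C1$CC12  (last char: '2')
  sorted[5] = C12C1$C  (last char: 'C')
  sorted[6] = CC12C1$  (last char: '$')
Last column: 1CC12C$
Original string S is at sorted index 6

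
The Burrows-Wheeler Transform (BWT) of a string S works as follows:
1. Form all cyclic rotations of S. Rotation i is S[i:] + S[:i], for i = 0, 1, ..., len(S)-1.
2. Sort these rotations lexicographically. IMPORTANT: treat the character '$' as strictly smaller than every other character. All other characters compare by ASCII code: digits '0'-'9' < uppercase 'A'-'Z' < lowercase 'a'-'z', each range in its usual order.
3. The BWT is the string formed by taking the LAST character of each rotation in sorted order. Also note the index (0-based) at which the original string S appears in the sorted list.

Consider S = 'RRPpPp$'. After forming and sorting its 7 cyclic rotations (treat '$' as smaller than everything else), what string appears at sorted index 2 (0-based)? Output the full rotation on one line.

Answer: PpPp$RR

Derivation:
All 7 rotations (rotation i = S[i:]+S[:i]):
  rot[0] = RRPpPp$
  rot[1] = RPpPp$R
  rot[2] = PpPp$RR
  rot[3] = pPp$RRP
  rot[4] = Pp$RRPp
  rot[5] = p$RRPpP
  rot[6] = $RRPpPp
Sorted (with $ < everything):
  sorted[0] = $RRPpPp
  sorted[1] = Pp$RRPp
  sorted[2] = PpPp$RR
  sorted[3] = RPpPp$R
  sorted[4] = RRPpPp$
  sorted[5] = p$RRPpP
  sorted[6] = pPp$RRP
sorted[2] = PpPp$RR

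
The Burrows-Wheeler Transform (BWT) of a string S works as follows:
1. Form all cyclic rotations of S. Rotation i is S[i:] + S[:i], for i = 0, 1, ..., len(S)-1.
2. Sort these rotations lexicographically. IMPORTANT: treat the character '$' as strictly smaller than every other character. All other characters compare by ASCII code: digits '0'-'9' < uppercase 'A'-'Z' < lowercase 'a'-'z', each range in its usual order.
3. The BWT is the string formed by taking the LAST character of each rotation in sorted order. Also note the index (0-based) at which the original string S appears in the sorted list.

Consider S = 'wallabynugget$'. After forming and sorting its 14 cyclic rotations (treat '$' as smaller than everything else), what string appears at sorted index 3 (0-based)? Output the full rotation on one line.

Answer: bynugget$walla

Derivation:
All 14 rotations (rotation i = S[i:]+S[:i]):
  rot[0] = wallabynugget$
  rot[1] = allabynugget$w
  rot[2] = llabynugget$wa
  rot[3] = labynugget$wal
  rot[4] = abynugget$wall
  rot[5] = bynugget$walla
  rot[6] = ynugget$wallab
  rot[7] = nugget$wallaby
  rot[8] = ugget$wallabyn
  rot[9] = gget$wallabynu
  rot[10] = get$wallabynug
  rot[11] = et$wallabynugg
  rot[12] = t$wallabynugge
  rot[13] = $wallabynugget
Sorted (with $ < everything):
  sorted[0] = $wallabynugget
  sorted[1] = abynugget$wall
  sorted[2] = allabynugget$w
  sorted[3] = bynugget$walla
  sorted[4] = et$wallabynugg
  sorted[5] = get$wallabynug
  sorted[6] = gget$wallabynu
  sorted[7] = labynugget$wal
  sorted[8] = llabynugget$wa
  sorted[9] = nugget$wallaby
  sorted[10] = t$wallabynugge
  sorted[11] = ugget$wallabyn
  sorted[12] = wallabynugget$
  sorted[13] = ynugget$wallab
sorted[3] = bynugget$walla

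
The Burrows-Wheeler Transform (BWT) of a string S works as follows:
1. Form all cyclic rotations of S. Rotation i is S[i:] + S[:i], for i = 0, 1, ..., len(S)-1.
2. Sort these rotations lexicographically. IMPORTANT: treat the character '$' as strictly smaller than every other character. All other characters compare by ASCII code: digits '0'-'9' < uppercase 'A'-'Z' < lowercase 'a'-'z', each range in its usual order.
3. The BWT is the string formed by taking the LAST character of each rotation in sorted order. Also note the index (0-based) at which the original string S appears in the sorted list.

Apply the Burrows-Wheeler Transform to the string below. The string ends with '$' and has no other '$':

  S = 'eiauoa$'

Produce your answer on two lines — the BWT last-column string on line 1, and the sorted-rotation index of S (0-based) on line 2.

Answer: aoi$eua
3

Derivation:
All 7 rotations (rotation i = S[i:]+S[:i]):
  rot[0] = eiauoa$
  rot[1] = iauoa$e
  rot[2] = auoa$ei
  rot[3] = uoa$eia
  rot[4] = oa$eiau
  rot[5] = a$eiauo
  rot[6] = $eiauoa
Sorted (with $ < everything):
  sorted[0] = $eiauoa  (last char: 'a')
  sorted[1] = a$eiauo  (last char: 'o')
  sorted[2] = auoa$ei  (last char: 'i')
  sorted[3] = eiauoa$  (last char: '$')
  sorted[4] = iauoa$e  (last char: 'e')
  sorted[5] = oa$eiau  (last char: 'u')
  sorted[6] = uoa$eia  (last char: 'a')
Last column: aoi$eua
Original string S is at sorted index 3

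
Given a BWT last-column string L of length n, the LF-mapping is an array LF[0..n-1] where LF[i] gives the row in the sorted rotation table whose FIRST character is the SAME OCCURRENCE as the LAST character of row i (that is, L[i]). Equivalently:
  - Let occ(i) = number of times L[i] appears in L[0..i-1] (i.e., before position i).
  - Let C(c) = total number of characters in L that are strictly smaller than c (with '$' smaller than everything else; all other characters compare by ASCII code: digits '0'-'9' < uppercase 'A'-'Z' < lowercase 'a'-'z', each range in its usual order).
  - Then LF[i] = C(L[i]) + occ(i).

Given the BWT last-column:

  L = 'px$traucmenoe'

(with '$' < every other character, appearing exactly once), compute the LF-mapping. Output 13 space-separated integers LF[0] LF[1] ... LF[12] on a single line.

Answer: 8 12 0 10 9 1 11 2 5 3 6 7 4

Derivation:
Char counts: '$':1, 'a':1, 'c':1, 'e':2, 'm':1, 'n':1, 'o':1, 'p':1, 'r':1, 't':1, 'u':1, 'x':1
C (first-col start): C('$')=0, C('a')=1, C('c')=2, C('e')=3, C('m')=5, C('n')=6, C('o')=7, C('p')=8, C('r')=9, C('t')=10, C('u')=11, C('x')=12
L[0]='p': occ=0, LF[0]=C('p')+0=8+0=8
L[1]='x': occ=0, LF[1]=C('x')+0=12+0=12
L[2]='$': occ=0, LF[2]=C('$')+0=0+0=0
L[3]='t': occ=0, LF[3]=C('t')+0=10+0=10
L[4]='r': occ=0, LF[4]=C('r')+0=9+0=9
L[5]='a': occ=0, LF[5]=C('a')+0=1+0=1
L[6]='u': occ=0, LF[6]=C('u')+0=11+0=11
L[7]='c': occ=0, LF[7]=C('c')+0=2+0=2
L[8]='m': occ=0, LF[8]=C('m')+0=5+0=5
L[9]='e': occ=0, LF[9]=C('e')+0=3+0=3
L[10]='n': occ=0, LF[10]=C('n')+0=6+0=6
L[11]='o': occ=0, LF[11]=C('o')+0=7+0=7
L[12]='e': occ=1, LF[12]=C('e')+1=3+1=4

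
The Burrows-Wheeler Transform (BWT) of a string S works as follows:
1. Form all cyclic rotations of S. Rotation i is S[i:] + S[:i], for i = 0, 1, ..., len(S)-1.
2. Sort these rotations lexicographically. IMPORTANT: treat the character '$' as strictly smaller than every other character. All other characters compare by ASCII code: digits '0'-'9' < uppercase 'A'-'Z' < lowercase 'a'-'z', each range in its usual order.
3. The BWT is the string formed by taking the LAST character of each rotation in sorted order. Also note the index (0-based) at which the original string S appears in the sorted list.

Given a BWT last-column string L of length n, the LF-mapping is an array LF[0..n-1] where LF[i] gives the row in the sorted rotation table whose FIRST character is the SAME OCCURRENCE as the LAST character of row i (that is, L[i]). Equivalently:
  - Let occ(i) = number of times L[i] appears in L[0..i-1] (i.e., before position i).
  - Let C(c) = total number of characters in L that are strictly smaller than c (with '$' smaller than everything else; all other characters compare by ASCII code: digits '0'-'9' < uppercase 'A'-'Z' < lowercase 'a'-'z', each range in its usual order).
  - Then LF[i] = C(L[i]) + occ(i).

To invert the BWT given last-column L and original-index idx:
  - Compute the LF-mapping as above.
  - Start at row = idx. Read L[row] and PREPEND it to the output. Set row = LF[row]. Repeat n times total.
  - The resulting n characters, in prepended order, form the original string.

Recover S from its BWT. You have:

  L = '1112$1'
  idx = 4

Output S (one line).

LF mapping: 1 2 3 5 0 4
Walk LF starting at row 4, prepending L[row]:
  step 1: row=4, L[4]='$', prepend. Next row=LF[4]=0
  step 2: row=0, L[0]='1', prepend. Next row=LF[0]=1
  step 3: row=1, L[1]='1', prepend. Next row=LF[1]=2
  step 4: row=2, L[2]='1', prepend. Next row=LF[2]=3
  step 5: row=3, L[3]='2', prepend. Next row=LF[3]=5
  step 6: row=5, L[5]='1', prepend. Next row=LF[5]=4
Reversed output: 12111$

Answer: 12111$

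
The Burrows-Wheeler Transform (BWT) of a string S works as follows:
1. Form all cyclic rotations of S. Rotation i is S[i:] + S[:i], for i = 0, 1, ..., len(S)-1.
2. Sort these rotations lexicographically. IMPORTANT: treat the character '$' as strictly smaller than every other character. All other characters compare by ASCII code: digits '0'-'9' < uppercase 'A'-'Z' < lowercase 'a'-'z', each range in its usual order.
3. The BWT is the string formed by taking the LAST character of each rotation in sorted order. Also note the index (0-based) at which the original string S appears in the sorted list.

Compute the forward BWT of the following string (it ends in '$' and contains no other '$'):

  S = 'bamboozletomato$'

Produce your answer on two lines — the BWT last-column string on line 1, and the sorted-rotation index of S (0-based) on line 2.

All 16 rotations (rotation i = S[i:]+S[:i]):
  rot[0] = bamboozletomato$
  rot[1] = amboozletomato$b
  rot[2] = mboozletomato$ba
  rot[3] = boozletomato$bam
  rot[4] = oozletomato$bamb
  rot[5] = ozletomato$bambo
  rot[6] = zletomato$bamboo
  rot[7] = letomato$bambooz
  rot[8] = etomato$bamboozl
  rot[9] = tomato$bamboozle
  rot[10] = omato$bamboozlet
  rot[11] = mato$bamboozleto
  rot[12] = ato$bamboozletom
  rot[13] = to$bamboozletoma
  rot[14] = o$bamboozletomat
  rot[15] = $bamboozletomato
Sorted (with $ < everything):
  sorted[0] = $bamboozletomato  (last char: 'o')
  sorted[1] = amboozletomato$b  (last char: 'b')
  sorted[2] = ato$bamboozletom  (last char: 'm')
  sorted[3] = bamboozletomato$  (last char: '$')
  sorted[4] = boozletomato$bam  (last char: 'm')
  sorted[5] = etomato$bamboozl  (last char: 'l')
  sorted[6] = letomato$bambooz  (last char: 'z')
  sorted[7] = mato$bamboozleto  (last char: 'o')
  sorted[8] = mboozletomato$ba  (last char: 'a')
  sorted[9] = o$bamboozletomat  (last char: 't')
  sorted[10] = omato$bamboozlet  (last char: 't')
  sorted[11] = oozletomato$bamb  (last char: 'b')
  sorted[12] = ozletomato$bambo  (last char: 'o')
  sorted[13] = to$bamboozletoma  (last char: 'a')
  sorted[14] = tomato$bamboozle  (last char: 'e')
  sorted[15] = zletomato$bamboo  (last char: 'o')
Last column: obm$mlzoattboaeo
Original string S is at sorted index 3

Answer: obm$mlzoattboaeo
3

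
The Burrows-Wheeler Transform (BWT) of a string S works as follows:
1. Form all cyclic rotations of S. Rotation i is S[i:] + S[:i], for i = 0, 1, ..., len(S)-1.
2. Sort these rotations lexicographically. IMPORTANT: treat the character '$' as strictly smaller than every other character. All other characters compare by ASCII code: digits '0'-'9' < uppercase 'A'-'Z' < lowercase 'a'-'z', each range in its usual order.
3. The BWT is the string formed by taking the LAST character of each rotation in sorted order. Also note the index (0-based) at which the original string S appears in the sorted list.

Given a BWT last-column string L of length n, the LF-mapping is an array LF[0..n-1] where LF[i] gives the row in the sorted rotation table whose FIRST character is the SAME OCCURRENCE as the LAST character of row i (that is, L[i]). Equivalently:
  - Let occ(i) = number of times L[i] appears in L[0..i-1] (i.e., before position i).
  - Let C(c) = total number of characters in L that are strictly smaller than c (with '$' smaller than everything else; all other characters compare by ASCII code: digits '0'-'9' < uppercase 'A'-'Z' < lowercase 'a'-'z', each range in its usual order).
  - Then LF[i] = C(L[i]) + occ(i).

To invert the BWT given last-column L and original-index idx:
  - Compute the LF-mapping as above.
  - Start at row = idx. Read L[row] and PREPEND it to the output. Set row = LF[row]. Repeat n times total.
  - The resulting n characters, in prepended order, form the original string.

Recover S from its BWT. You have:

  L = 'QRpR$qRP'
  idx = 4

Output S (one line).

LF mapping: 2 3 6 4 0 7 5 1
Walk LF starting at row 4, prepending L[row]:
  step 1: row=4, L[4]='$', prepend. Next row=LF[4]=0
  step 2: row=0, L[0]='Q', prepend. Next row=LF[0]=2
  step 3: row=2, L[2]='p', prepend. Next row=LF[2]=6
  step 4: row=6, L[6]='R', prepend. Next row=LF[6]=5
  step 5: row=5, L[5]='q', prepend. Next row=LF[5]=7
  step 6: row=7, L[7]='P', prepend. Next row=LF[7]=1
  step 7: row=1, L[1]='R', prepend. Next row=LF[1]=3
  step 8: row=3, L[3]='R', prepend. Next row=LF[3]=4
Reversed output: RRPqRpQ$

Answer: RRPqRpQ$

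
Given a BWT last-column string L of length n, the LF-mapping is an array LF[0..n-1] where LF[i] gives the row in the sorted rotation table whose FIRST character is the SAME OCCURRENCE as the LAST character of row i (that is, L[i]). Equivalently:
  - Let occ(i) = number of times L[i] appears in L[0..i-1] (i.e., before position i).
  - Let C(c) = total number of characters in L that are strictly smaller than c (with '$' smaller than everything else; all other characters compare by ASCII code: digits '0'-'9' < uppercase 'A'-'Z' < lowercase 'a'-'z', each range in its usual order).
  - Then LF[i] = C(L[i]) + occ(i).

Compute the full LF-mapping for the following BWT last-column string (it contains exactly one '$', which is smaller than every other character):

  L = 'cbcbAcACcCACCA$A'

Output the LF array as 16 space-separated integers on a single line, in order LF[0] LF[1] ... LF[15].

Char counts: '$':1, 'A':5, 'C':4, 'b':2, 'c':4
C (first-col start): C('$')=0, C('A')=1, C('C')=6, C('b')=10, C('c')=12
L[0]='c': occ=0, LF[0]=C('c')+0=12+0=12
L[1]='b': occ=0, LF[1]=C('b')+0=10+0=10
L[2]='c': occ=1, LF[2]=C('c')+1=12+1=13
L[3]='b': occ=1, LF[3]=C('b')+1=10+1=11
L[4]='A': occ=0, LF[4]=C('A')+0=1+0=1
L[5]='c': occ=2, LF[5]=C('c')+2=12+2=14
L[6]='A': occ=1, LF[6]=C('A')+1=1+1=2
L[7]='C': occ=0, LF[7]=C('C')+0=6+0=6
L[8]='c': occ=3, LF[8]=C('c')+3=12+3=15
L[9]='C': occ=1, LF[9]=C('C')+1=6+1=7
L[10]='A': occ=2, LF[10]=C('A')+2=1+2=3
L[11]='C': occ=2, LF[11]=C('C')+2=6+2=8
L[12]='C': occ=3, LF[12]=C('C')+3=6+3=9
L[13]='A': occ=3, LF[13]=C('A')+3=1+3=4
L[14]='$': occ=0, LF[14]=C('$')+0=0+0=0
L[15]='A': occ=4, LF[15]=C('A')+4=1+4=5

Answer: 12 10 13 11 1 14 2 6 15 7 3 8 9 4 0 5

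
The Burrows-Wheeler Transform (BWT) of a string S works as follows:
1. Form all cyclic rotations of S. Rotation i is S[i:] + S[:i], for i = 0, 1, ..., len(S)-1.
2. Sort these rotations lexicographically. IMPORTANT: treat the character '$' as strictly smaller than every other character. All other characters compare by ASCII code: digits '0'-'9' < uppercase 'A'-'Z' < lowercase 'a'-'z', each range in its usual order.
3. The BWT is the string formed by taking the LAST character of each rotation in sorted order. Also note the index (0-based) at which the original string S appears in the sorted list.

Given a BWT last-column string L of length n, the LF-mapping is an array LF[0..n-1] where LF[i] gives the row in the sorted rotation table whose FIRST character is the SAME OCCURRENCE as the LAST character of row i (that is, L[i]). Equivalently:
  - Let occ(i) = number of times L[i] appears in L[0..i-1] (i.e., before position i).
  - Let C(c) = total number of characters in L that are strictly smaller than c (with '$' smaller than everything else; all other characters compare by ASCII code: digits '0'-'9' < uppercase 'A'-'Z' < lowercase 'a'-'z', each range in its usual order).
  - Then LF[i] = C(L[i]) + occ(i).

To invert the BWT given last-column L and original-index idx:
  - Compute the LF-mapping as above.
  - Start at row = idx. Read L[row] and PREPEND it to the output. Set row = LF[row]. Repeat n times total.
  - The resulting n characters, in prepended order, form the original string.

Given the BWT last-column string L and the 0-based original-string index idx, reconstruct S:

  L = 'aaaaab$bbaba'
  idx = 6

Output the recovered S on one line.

Answer: ababbbaaaaa$

Derivation:
LF mapping: 1 2 3 4 5 8 0 9 10 6 11 7
Walk LF starting at row 6, prepending L[row]:
  step 1: row=6, L[6]='$', prepend. Next row=LF[6]=0
  step 2: row=0, L[0]='a', prepend. Next row=LF[0]=1
  step 3: row=1, L[1]='a', prepend. Next row=LF[1]=2
  step 4: row=2, L[2]='a', prepend. Next row=LF[2]=3
  step 5: row=3, L[3]='a', prepend. Next row=LF[3]=4
  step 6: row=4, L[4]='a', prepend. Next row=LF[4]=5
  step 7: row=5, L[5]='b', prepend. Next row=LF[5]=8
  step 8: row=8, L[8]='b', prepend. Next row=LF[8]=10
  step 9: row=10, L[10]='b', prepend. Next row=LF[10]=11
  step 10: row=11, L[11]='a', prepend. Next row=LF[11]=7
  step 11: row=7, L[7]='b', prepend. Next row=LF[7]=9
  step 12: row=9, L[9]='a', prepend. Next row=LF[9]=6
Reversed output: ababbbaaaaa$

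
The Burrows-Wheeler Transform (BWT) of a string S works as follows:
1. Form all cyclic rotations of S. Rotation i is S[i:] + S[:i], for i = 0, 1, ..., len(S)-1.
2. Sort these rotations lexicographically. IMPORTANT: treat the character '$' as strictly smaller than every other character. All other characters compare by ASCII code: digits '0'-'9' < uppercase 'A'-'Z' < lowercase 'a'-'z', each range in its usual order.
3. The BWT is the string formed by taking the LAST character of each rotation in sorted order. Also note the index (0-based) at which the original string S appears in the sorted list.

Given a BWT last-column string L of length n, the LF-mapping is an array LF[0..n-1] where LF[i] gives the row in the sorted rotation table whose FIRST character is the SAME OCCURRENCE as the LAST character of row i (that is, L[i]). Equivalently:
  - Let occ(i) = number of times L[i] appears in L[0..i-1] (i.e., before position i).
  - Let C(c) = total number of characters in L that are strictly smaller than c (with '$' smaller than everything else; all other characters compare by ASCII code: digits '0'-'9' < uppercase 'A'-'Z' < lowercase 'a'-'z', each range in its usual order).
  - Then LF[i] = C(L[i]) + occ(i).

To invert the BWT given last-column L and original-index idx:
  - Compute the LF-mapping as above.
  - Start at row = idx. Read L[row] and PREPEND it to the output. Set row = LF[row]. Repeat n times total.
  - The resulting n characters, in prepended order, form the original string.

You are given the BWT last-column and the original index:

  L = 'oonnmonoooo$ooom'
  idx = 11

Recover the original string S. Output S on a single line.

Answer: ooomnnmoooooono$

Derivation:
LF mapping: 6 7 3 4 1 8 5 9 10 11 12 0 13 14 15 2
Walk LF starting at row 11, prepending L[row]:
  step 1: row=11, L[11]='$', prepend. Next row=LF[11]=0
  step 2: row=0, L[0]='o', prepend. Next row=LF[0]=6
  step 3: row=6, L[6]='n', prepend. Next row=LF[6]=5
  step 4: row=5, L[5]='o', prepend. Next row=LF[5]=8
  step 5: row=8, L[8]='o', prepend. Next row=LF[8]=10
  step 6: row=10, L[10]='o', prepend. Next row=LF[10]=12
  step 7: row=12, L[12]='o', prepend. Next row=LF[12]=13
  step 8: row=13, L[13]='o', prepend. Next row=LF[13]=14
  step 9: row=14, L[14]='o', prepend. Next row=LF[14]=15
  step 10: row=15, L[15]='m', prepend. Next row=LF[15]=2
  step 11: row=2, L[2]='n', prepend. Next row=LF[2]=3
  step 12: row=3, L[3]='n', prepend. Next row=LF[3]=4
  step 13: row=4, L[4]='m', prepend. Next row=LF[4]=1
  step 14: row=1, L[1]='o', prepend. Next row=LF[1]=7
  step 15: row=7, L[7]='o', prepend. Next row=LF[7]=9
  step 16: row=9, L[9]='o', prepend. Next row=LF[9]=11
Reversed output: ooomnnmoooooono$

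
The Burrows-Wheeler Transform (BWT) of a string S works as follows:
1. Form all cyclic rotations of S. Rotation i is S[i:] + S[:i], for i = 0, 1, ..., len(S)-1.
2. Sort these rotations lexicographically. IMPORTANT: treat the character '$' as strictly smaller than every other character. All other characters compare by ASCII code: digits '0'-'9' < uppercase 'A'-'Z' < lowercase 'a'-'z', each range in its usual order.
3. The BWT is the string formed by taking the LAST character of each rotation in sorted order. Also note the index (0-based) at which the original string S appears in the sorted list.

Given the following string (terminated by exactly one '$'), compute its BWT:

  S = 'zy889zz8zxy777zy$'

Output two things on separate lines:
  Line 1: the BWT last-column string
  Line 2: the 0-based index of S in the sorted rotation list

Answer: yy77y8z8zzxzz87$9
15

Derivation:
All 17 rotations (rotation i = S[i:]+S[:i]):
  rot[0] = zy889zz8zxy777zy$
  rot[1] = y889zz8zxy777zy$z
  rot[2] = 889zz8zxy777zy$zy
  rot[3] = 89zz8zxy777zy$zy8
  rot[4] = 9zz8zxy777zy$zy88
  rot[5] = zz8zxy777zy$zy889
  rot[6] = z8zxy777zy$zy889z
  rot[7] = 8zxy777zy$zy889zz
  rot[8] = zxy777zy$zy889zz8
  rot[9] = xy777zy$zy889zz8z
  rot[10] = y777zy$zy889zz8zx
  rot[11] = 777zy$zy889zz8zxy
  rot[12] = 77zy$zy889zz8zxy7
  rot[13] = 7zy$zy889zz8zxy77
  rot[14] = zy$zy889zz8zxy777
  rot[15] = y$zy889zz8zxy777z
  rot[16] = $zy889zz8zxy777zy
Sorted (with $ < everything):
  sorted[0] = $zy889zz8zxy777zy  (last char: 'y')
  sorted[1] = 777zy$zy889zz8zxy  (last char: 'y')
  sorted[2] = 77zy$zy889zz8zxy7  (last char: '7')
  sorted[3] = 7zy$zy889zz8zxy77  (last char: '7')
  sorted[4] = 889zz8zxy777zy$zy  (last char: 'y')
  sorted[5] = 89zz8zxy777zy$zy8  (last char: '8')
  sorted[6] = 8zxy777zy$zy889zz  (last char: 'z')
  sorted[7] = 9zz8zxy777zy$zy88  (last char: '8')
  sorted[8] = xy777zy$zy889zz8z  (last char: 'z')
  sorted[9] = y$zy889zz8zxy777z  (last char: 'z')
  sorted[10] = y777zy$zy889zz8zx  (last char: 'x')
  sorted[11] = y889zz8zxy777zy$z  (last char: 'z')
  sorted[12] = z8zxy777zy$zy889z  (last char: 'z')
  sorted[13] = zxy777zy$zy889zz8  (last char: '8')
  sorted[14] = zy$zy889zz8zxy777  (last char: '7')
  sorted[15] = zy889zz8zxy777zy$  (last char: '$')
  sorted[16] = zz8zxy777zy$zy889  (last char: '9')
Last column: yy77y8z8zzxzz87$9
Original string S is at sorted index 15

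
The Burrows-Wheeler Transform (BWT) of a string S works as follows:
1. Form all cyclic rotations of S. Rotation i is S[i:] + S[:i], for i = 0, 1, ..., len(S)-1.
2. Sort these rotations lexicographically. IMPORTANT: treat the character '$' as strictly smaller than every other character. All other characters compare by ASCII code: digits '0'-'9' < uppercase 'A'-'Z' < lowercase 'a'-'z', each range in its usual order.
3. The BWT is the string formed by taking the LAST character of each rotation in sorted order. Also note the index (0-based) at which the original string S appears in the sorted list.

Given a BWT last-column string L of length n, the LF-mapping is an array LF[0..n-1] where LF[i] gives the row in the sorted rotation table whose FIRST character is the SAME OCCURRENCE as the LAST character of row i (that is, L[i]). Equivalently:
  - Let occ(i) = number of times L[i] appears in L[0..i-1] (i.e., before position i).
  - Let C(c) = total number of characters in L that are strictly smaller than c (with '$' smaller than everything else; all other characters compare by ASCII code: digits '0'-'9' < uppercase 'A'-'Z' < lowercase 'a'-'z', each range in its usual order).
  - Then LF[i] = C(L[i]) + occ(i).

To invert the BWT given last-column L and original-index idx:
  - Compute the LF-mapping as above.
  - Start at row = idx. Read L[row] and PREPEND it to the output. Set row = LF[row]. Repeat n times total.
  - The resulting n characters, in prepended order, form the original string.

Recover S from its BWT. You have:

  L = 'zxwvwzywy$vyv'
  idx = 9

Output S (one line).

Answer: yywxvvzwwvyz$

Derivation:
LF mapping: 11 7 4 1 5 12 8 6 9 0 2 10 3
Walk LF starting at row 9, prepending L[row]:
  step 1: row=9, L[9]='$', prepend. Next row=LF[9]=0
  step 2: row=0, L[0]='z', prepend. Next row=LF[0]=11
  step 3: row=11, L[11]='y', prepend. Next row=LF[11]=10
  step 4: row=10, L[10]='v', prepend. Next row=LF[10]=2
  step 5: row=2, L[2]='w', prepend. Next row=LF[2]=4
  step 6: row=4, L[4]='w', prepend. Next row=LF[4]=5
  step 7: row=5, L[5]='z', prepend. Next row=LF[5]=12
  step 8: row=12, L[12]='v', prepend. Next row=LF[12]=3
  step 9: row=3, L[3]='v', prepend. Next row=LF[3]=1
  step 10: row=1, L[1]='x', prepend. Next row=LF[1]=7
  step 11: row=7, L[7]='w', prepend. Next row=LF[7]=6
  step 12: row=6, L[6]='y', prepend. Next row=LF[6]=8
  step 13: row=8, L[8]='y', prepend. Next row=LF[8]=9
Reversed output: yywxvvzwwvyz$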